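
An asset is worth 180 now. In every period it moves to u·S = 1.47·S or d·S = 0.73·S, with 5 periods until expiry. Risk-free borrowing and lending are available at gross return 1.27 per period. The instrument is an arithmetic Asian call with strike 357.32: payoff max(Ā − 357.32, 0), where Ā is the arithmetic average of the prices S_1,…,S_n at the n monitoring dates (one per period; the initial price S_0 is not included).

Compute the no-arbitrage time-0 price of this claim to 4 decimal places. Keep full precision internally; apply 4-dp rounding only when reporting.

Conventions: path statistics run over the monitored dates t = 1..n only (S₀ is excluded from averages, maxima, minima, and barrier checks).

With p* = (R−d)/(u−d) = 0.7297, sum probability × payoff across the paths and divide by R^5.
Enumerate all 2^5 = 32 price paths (U = up ×1.47, D = down ×0.73); each path with k up-moves has probability p*^k·(1−p*)^(5−k).
DDDDD: Ā=77.1554, payoff=0.0000, prob=0.001442
UDDDD: Ā=155.3678, payoff=0.0000, prob=0.003894
DUDDD: Ā=128.7278, payoff=0.0000, prob=0.003894
UUDDD: Ā=259.2190, payoff=0.0000, prob=0.010513
DDUDD: Ā=109.2806, payoff=0.0000, prob=0.003894
UDUDD: Ā=220.0582, payoff=0.0000, prob=0.010513
DUUDD: Ā=193.4182, payoff=0.0000, prob=0.010513
UUUDD: Ā=389.4859, payoff=32.1659, prob=0.028385
DDDUD: Ā=95.0841, payoff=0.0000, prob=0.003894
UDDUD: Ā=191.4708, payoff=0.0000, prob=0.010513
DUDUD: Ā=164.8308, payoff=0.0000, prob=0.010513
UUDUD: Ā=331.9196, payoff=0.0000, prob=0.028385
DDUUD: Ā=145.3836, payoff=0.0000, prob=0.010513
UDUUD: Ā=292.7588, payoff=0.0000, prob=0.028385
DUUUD: Ā=266.1188, payoff=0.0000, prob=0.028385
UUUUD: Ā=535.8830, payoff=178.5630, prob=0.076638
DDDDU: Ā=84.7207, payoff=0.0000, prob=0.003894
UDDDU: Ā=170.6020, payoff=0.0000, prob=0.010513
DUDDU: Ā=143.9620, payoff=0.0000, prob=0.010513
UUDDU: Ā=289.8961, payoff=0.0000, prob=0.028385
DDUDU: Ā=124.5148, payoff=0.0000, prob=0.010513
UDUDU: Ā=250.7353, payoff=0.0000, prob=0.028385
DUUDU: Ā=224.0953, payoff=0.0000, prob=0.028385
UUUDU: Ā=451.2604, payoff=93.9404, prob=0.076638
DDDUU: Ā=110.3184, payoff=0.0000, prob=0.010513
UDDUU: Ā=222.1479, payoff=0.0000, prob=0.028385
DUDUU: Ā=195.5079, payoff=0.0000, prob=0.028385
UUDUU: Ā=393.6940, payoff=36.3740, prob=0.076638
DDUUU: Ā=176.0607, payoff=0.0000, prob=0.028385
UDUUU: Ā=354.5332, payoff=0.0000, prob=0.076638
DUUUU: Ā=327.8932, payoff=0.0000, prob=0.076638
UUUUU: Ā=660.2782, payoff=302.9582, prob=0.206924
Price = Σ prob·payoff / R^5 = 87.274112 / 3.303837 = 26.4160

price = 26.4160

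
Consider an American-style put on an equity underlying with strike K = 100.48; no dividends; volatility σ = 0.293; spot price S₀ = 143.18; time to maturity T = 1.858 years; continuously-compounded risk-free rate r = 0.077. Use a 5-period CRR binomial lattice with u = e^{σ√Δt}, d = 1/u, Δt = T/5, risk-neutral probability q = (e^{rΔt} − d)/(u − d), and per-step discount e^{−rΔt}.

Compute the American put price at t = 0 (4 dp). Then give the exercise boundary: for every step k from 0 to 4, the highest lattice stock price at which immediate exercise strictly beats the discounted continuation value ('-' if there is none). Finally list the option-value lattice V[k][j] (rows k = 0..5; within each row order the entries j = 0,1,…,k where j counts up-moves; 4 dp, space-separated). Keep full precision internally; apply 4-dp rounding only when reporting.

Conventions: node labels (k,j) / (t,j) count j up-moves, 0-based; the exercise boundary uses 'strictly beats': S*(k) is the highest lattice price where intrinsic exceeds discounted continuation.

price = 2.6885
boundary = - - - - 70.0818
tree:
2.6885
5.1700 0.6884
9.7062 1.5276 0.0000
17.6187 3.3899 0.0000 0.0000
30.3982 7.5225 0.0000 0.0000 0.0000
41.8613 16.6934 0.0000 0.0000 0.0000 0.0000

params: Δt=0.37160 u=1.19555 d=0.83643 q=0.53629 e^(-rΔt)=0.97179
t_5 payoffs: 41.8613 16.6934 0.0000 0.0000 0.0000 0.0000
t_4: node(4,0) S=70.0818 payoff=30.3982 vs cont=27.5639 → 30.3982 [stop]  node(4,1) S=100.1714 payoff=0.3086 vs cont=7.5225 → 7.5225 [wait]  node(4,2) S=143.1800 payoff=0.0000 vs cont=0.0000 → 0.0000 [wait]  node(4,3) S=204.6543 payoff=0.0000 vs cont=0.0000 → 0.0000 [wait]  node(4,4) S=292.5226 payoff=0.0000 vs cont=0.0000 → 0.0000 [wait]  ⇒ S*(4)=70.0818
t_3: node(3,0) S=83.7866 payoff=16.6934 vs cont=17.6187 → 17.6187 [wait]  node(3,1) S=119.7604 payoff=0.0000 vs cont=3.3899 → 3.3899 [wait]  node(3,2) S=171.1795 payoff=0.0000 vs cont=0.0000 → 0.0000 [wait]  node(3,3) S=244.6753 payoff=0.0000 vs cont=0.0000 → 0.0000 [wait]  ⇒ S*(3)=-
t_2: node(2,0) S=100.1714 payoff=0.3086 vs cont=9.7062 → 9.7062 [wait]  node(2,1) S=143.1800 payoff=0.0000 vs cont=1.5276 → 1.5276 [wait]  node(2,2) S=204.6543 payoff=0.0000 vs cont=0.0000 → 0.0000 [wait]  ⇒ S*(2)=-
t_1: node(1,0) S=119.7604 payoff=0.0000 vs cont=5.1700 → 5.1700 [wait]  node(1,1) S=171.1795 payoff=0.0000 vs cont=0.6884 → 0.6884 [wait]  ⇒ S*(1)=-
t_0: node(0,0) S=143.1800 payoff=0.0000 vs cont=2.6885 → 2.6885 [wait]  ⇒ S*(0)=-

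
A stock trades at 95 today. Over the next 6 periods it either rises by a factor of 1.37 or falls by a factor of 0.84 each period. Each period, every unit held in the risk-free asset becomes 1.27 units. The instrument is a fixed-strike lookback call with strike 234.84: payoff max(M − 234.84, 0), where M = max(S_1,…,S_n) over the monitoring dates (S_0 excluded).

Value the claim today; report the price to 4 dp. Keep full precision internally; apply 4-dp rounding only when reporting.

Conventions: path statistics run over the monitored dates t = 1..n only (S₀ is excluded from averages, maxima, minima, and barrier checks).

Set p* = 0.8113 (from d < R < u); the path-dependent value is the discounted p*-expectation over all price paths.
Enumerate all 2^6 = 64 price paths (U = up ×1.37, D = down ×0.84); each path with k up-moves has probability p*^k·(1−p*)^(6−k).
DDDDDD: M=79.8000, payoff=0.0000, prob=0.000045
UDDDDD: M=130.1500, payoff=0.0000, prob=0.000194
DUDDDD: M=109.3260, payoff=0.0000, prob=0.000194
UUDDDD: M=178.3055, payoff=0.0000, prob=0.000834
DDUDDD: M=91.8338, payoff=0.0000, prob=0.000194
UDUDDD: M=149.7766, payoff=0.0000, prob=0.000834
DUUDDD: M=149.7766, payoff=0.0000, prob=0.000834
UUUDDD: M=244.2785, payoff=9.4385, prob=0.003587
DDDUDD: M=79.8000, payoff=0.0000, prob=0.000194
UDDUDD: M=130.1500, payoff=0.0000, prob=0.000834
DUDUDD: M=125.8124, payoff=0.0000, prob=0.000834
UUDUDD: M=205.1940, payoff=0.0000, prob=0.003587
DDUUDD: M=125.8124, payoff=0.0000, prob=0.000834
UDUUDD: M=205.1940, payoff=0.0000, prob=0.003587
DUUUDD: M=205.1940, payoff=0.0000, prob=0.003587
UUUUDD: M=334.6616, payoff=99.8216, prob=0.015425
DDDDUD: M=79.8000, payoff=0.0000, prob=0.000194
UDDDUD: M=130.1500, payoff=0.0000, prob=0.000834
DUDDUD: M=109.3260, payoff=0.0000, prob=0.000834
UUDDUD: M=178.3055, payoff=0.0000, prob=0.003587
DDUDUD: M=105.6824, payoff=0.0000, prob=0.000834
UDUDUD: M=172.3629, payoff=0.0000, prob=0.003587
DUUDUD: M=172.3629, payoff=0.0000, prob=0.003587
UUUDUD: M=281.1157, payoff=46.2757, prob=0.015425
DDDUUD: M=105.6824, payoff=0.0000, prob=0.000834
UDDUUD: M=172.3629, payoff=0.0000, prob=0.003587
DUDUUD: M=172.3629, payoff=0.0000, prob=0.003587
UUDUUD: M=281.1157, payoff=46.2757, prob=0.015425
DDUUUD: M=172.3629, payoff=0.0000, prob=0.003587
UDUUUD: M=281.1157, payoff=46.2757, prob=0.015425
DUUUUD: M=281.1157, payoff=46.2757, prob=0.015425
UUUUUD: M=458.4864, payoff=223.6464, prob=0.066326
DDDDDU: M=79.8000, payoff=0.0000, prob=0.000194
UDDDDU: M=130.1500, payoff=0.0000, prob=0.000834
DUDDDU: M=109.3260, payoff=0.0000, prob=0.000834
UUDDDU: M=178.3055, payoff=0.0000, prob=0.003587
DDUDDU: M=91.8338, payoff=0.0000, prob=0.000834
UDUDDU: M=149.7766, payoff=0.0000, prob=0.003587
DUUDDU: M=149.7766, payoff=0.0000, prob=0.003587
UUUDDU: M=244.2785, payoff=9.4385, prob=0.015425
DDDUDU: M=88.7732, payoff=0.0000, prob=0.000834
UDDUDU: M=144.7849, payoff=0.0000, prob=0.003587
DUDUDU: M=144.7849, payoff=0.0000, prob=0.003587
UUDUDU: M=236.1372, payoff=1.2972, prob=0.015425
DDUUDU: M=144.7849, payoff=0.0000, prob=0.003587
UDUUDU: M=236.1372, payoff=1.2972, prob=0.015425
DUUUDU: M=236.1372, payoff=1.2972, prob=0.015425
UUUUDU: M=385.1286, payoff=150.2886, prob=0.066326
DDDDUU: M=88.7732, payoff=0.0000, prob=0.000834
UDDDUU: M=144.7849, payoff=0.0000, prob=0.003587
DUDDUU: M=144.7849, payoff=0.0000, prob=0.003587
UUDDUU: M=236.1372, payoff=1.2972, prob=0.015425
DDUDUU: M=144.7849, payoff=0.0000, prob=0.003587
UDUDUU: M=236.1372, payoff=1.2972, prob=0.015425
DUUDUU: M=236.1372, payoff=1.2972, prob=0.015425
UUUDUU: M=385.1286, payoff=150.2886, prob=0.066326
DDDUUU: M=144.7849, payoff=0.0000, prob=0.003587
UDDUUU: M=236.1372, payoff=1.2972, prob=0.015425
DUDUUU: M=236.1372, payoff=1.2972, prob=0.015425
UUDUUU: M=385.1286, payoff=150.2886, prob=0.066326
DDUUUU: M=236.1372, payoff=1.2972, prob=0.015425
UDUUUU: M=385.1286, payoff=150.2886, prob=0.066326
DUUUUU: M=385.1286, payoff=150.2886, prob=0.066326
UUUUUU: M=628.1263, payoff=393.2863, prob=0.285204
Price = Σ prob·payoff / R^6 = 181.595487 / 4.195873 = 43.2795

price = 43.2795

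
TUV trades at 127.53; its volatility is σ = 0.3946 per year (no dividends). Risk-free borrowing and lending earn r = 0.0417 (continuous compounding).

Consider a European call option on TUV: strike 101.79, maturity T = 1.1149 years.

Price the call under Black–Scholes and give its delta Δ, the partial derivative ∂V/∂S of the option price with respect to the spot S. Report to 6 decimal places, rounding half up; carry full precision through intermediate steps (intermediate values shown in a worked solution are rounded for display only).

σ√T = 0.3946·√1.1149 = 0.416654
d₁ = (ln(S/K) + (r+σ²/2)T) / (σ√T) = (ln(127.53/101.79) + (0.0417+0.3946²/2)·1.1149) / 0.416654 = (0.225440 + 0.133291) / 0.416654 = 0.860982
d₂ = d₁ − σ√T = 0.860982 − 0.416654 = 0.444328
e^{−rT} = 0.954573
N(d₁) = 0.805376,  N(d₂) = 0.671597
Call price V = S·N(d₁) − K·e^{−rT}·N(d₂) = 102.709604 − 65.256417 = 37.453187
Δ = N(d₁) = 0.805376

price = 37.453187
Δ = 0.805376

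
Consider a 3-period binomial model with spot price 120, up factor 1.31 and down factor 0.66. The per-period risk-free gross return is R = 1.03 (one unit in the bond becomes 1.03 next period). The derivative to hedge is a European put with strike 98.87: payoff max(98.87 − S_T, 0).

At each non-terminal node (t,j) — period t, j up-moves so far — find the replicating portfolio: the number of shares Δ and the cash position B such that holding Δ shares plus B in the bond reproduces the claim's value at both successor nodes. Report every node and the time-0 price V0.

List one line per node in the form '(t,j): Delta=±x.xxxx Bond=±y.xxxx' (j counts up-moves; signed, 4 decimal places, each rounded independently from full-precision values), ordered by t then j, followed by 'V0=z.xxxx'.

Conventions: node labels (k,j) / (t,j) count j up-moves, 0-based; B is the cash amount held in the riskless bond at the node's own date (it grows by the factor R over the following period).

Arbitrage-free pricing uses the up-move probability p* = (R−d)/(u−d) = 0.5692, discounting each step at R = 1.03.
Terminal payoffs: V(3,0)=64.3705, V(3,1)=30.3937, V(3,2)=0.0000, V(3,3)=0.0000
  t=2,j=0: stock 52.2720 → up 68.4763 (V=30.3937), down 34.4995 (V=64.3705). Price 43.7183; hedge Δ=-1.0000, bond B=95.9903.
  t=2,j=1: stock 103.7520 → up 135.9151 (V=0.0000), down 68.4763 (V=30.3937). Price 12.7113; hedge Δ=-0.4507, bond B=59.4708.
  t=2,j=2: stock 205.9320 → up 269.7709 (V=0.0000), down 135.9151 (V=0.0000). Price 0.0000; hedge Δ=0.0000, bond B=0.0000.
  t=1,j=0: stock 79.2000 → up 103.7520 (V=12.7113), down 52.2720 (V=43.7183). Price 25.3089; hedge Δ=-0.6023, bond B=73.0119.
  t=1,j=1: stock 157.2000 → up 205.9320 (V=0.0000), down 103.7520 (V=12.7113). Price 5.3162; hedge Δ=-0.1244, bond B=24.8720.
  t=0,j=0: stock 120.0000 → up 157.2000 (V=5.3162), down 79.2000 (V=25.3089). Price 13.5227; hedge Δ=-0.2563, bond B=44.2808.
Verification: the root portfolio costs Δ(0,0)·S0 + B(0,0) = 13.5227, matching V0.

(0,0): Delta=-0.2563 Bond=44.2808
(1,0): Delta=-0.6023 Bond=73.0119
(1,1): Delta=-0.1244 Bond=24.8720
(2,0): Delta=-1.0000 Bond=95.9903
(2,1): Delta=-0.4507 Bond=59.4708
(2,2): Delta=0.0000 Bond=0.0000
V0=13.5227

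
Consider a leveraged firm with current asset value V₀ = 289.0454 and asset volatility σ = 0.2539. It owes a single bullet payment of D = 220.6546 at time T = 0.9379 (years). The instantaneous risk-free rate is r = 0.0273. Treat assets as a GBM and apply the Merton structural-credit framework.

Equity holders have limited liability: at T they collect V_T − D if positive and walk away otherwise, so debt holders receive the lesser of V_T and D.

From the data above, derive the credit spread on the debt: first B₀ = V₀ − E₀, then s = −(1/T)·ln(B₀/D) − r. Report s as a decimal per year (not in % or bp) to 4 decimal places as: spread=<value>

spread=0.0170

Apply the equity-as-call identities (strike 220.6546, horizon 0.9379 years):
d₁ = [ln(V₀/D) + (r + σ²/2)T] / (σ√T)
   = [ln(289.0454/220.6546) + (0.0273 + 0.5·0.2539²)·0.9379] / (0.2539·√0.9379)
   = [0.269985 + 0.055836] / 0.245890 = 1.325067
d₂ = d₁ − σ√T = 1.325067 − 0.245890 = 1.079177
N(d₁) = 0.907426,  N(d₂) = 0.859746,  e^(−rT) = 0.974720
E₀ = V₀·N(d₁) − D·e^(−rT)·N(d₂)
   = 289.0454·0.907426 − 220.6546·0.974720·0.859746 = 77.376083
B₀ = V₀ − E₀ = 289.0454 − 77.376083 = 211.669317
spread = −(1/T)·ln(B₀/D) − r = −(1/0.9379)·ln(211.669317/220.6546) − 0.0273 = 0.01702600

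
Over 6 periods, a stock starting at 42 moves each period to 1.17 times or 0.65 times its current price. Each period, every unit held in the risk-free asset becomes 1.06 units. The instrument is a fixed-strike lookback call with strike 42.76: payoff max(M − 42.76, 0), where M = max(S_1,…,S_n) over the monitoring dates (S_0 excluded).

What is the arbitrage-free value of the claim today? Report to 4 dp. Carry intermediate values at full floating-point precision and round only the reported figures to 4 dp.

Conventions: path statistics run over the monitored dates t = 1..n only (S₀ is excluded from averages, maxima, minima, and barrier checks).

Set p* = 0.7885 (from d < R < u); the path-dependent value is the discounted p*-expectation over all price paths.
Enumerate all 2^6 = 64 price paths (U = up ×1.17, D = down ×0.65); each path with k up-moves has probability p*^k·(1−p*)^(6−k).
DDDDDD: M=27.3000, payoff=0.0000, prob=0.000090
UDDDDD: M=49.1400, payoff=6.3800, prob=0.000334
DUDDDD: M=31.9410, payoff=0.0000, prob=0.000334
UUDDDD: M=57.4938, payoff=14.7338, prob=0.001245
DDUDDD: M=27.3000, payoff=0.0000, prob=0.000334
UDUDDD: M=49.1400, payoff=6.3800, prob=0.001245
DUUDDD: M=37.3710, payoff=0.0000, prob=0.001245
UUUDDD: M=67.2677, payoff=24.5077, prob=0.004640
DDDUDD: M=27.3000, payoff=0.0000, prob=0.000334
UDDUDD: M=49.1400, payoff=6.3800, prob=0.001245
DUDUDD: M=31.9410, payoff=0.0000, prob=0.001245
UUDUDD: M=57.4938, payoff=14.7338, prob=0.004640
DDUUDD: M=27.3000, payoff=0.0000, prob=0.001245
UDUUDD: M=49.1400, payoff=6.3800, prob=0.004640
DUUUDD: M=43.7240, payoff=0.9640, prob=0.004640
UUUUDD: M=78.7033, payoff=35.9433, prob=0.017294
DDDDUD: M=27.3000, payoff=0.0000, prob=0.000334
UDDDUD: M=49.1400, payoff=6.3800, prob=0.001245
DUDDUD: M=31.9410, payoff=0.0000, prob=0.001245
UUDDUD: M=57.4938, payoff=14.7338, prob=0.004640
DDUDUD: M=27.3000, payoff=0.0000, prob=0.001245
UDUDUD: M=49.1400, payoff=6.3800, prob=0.004640
DUUDUD: M=37.3710, payoff=0.0000, prob=0.004640
UUUDUD: M=67.2677, payoff=24.5077, prob=0.017294
DDDUUD: M=27.3000, payoff=0.0000, prob=0.001245
UDDUUD: M=49.1400, payoff=6.3800, prob=0.004640
DUDUUD: M=31.9410, payoff=0.0000, prob=0.004640
UUDUUD: M=57.4938, payoff=14.7338, prob=0.017294
DDUUUD: M=28.4206, payoff=0.0000, prob=0.004640
UDUUUD: M=51.1571, payoff=8.3971, prob=0.017294
DUUUUD: M=51.1571, payoff=8.3971, prob=0.017294
UUUUUD: M=92.0828, payoff=49.3228, prob=0.064460
DDDDDU: M=27.3000, payoff=0.0000, prob=0.000334
UDDDDU: M=49.1400, payoff=6.3800, prob=0.001245
DUDDDU: M=31.9410, payoff=0.0000, prob=0.001245
UUDDDU: M=57.4938, payoff=14.7338, prob=0.004640
DDUDDU: M=27.3000, payoff=0.0000, prob=0.001245
UDUDDU: M=49.1400, payoff=6.3800, prob=0.004640
DUUDDU: M=37.3710, payoff=0.0000, prob=0.004640
UUUDDU: M=67.2677, payoff=24.5077, prob=0.017294
DDDUDU: M=27.3000, payoff=0.0000, prob=0.001245
UDDUDU: M=49.1400, payoff=6.3800, prob=0.004640
DUDUDU: M=31.9410, payoff=0.0000, prob=0.004640
UUDUDU: M=57.4938, payoff=14.7338, prob=0.017294
DDUUDU: M=27.3000, payoff=0.0000, prob=0.004640
UDUUDU: M=49.1400, payoff=6.3800, prob=0.017294
DUUUDU: M=43.7240, payoff=0.9640, prob=0.017294
UUUUDU: M=78.7033, payoff=35.9433, prob=0.064460
DDDDUU: M=27.3000, payoff=0.0000, prob=0.001245
UDDDUU: M=49.1400, payoff=6.3800, prob=0.004640
DUDDUU: M=31.9410, payoff=0.0000, prob=0.004640
UUDDUU: M=57.4938, payoff=14.7338, prob=0.017294
DDUDUU: M=27.3000, payoff=0.0000, prob=0.004640
UDUDUU: M=49.1400, payoff=6.3800, prob=0.017294
DUUDUU: M=37.3710, payoff=0.0000, prob=0.017294
UUUDUU: M=67.2677, payoff=24.5077, prob=0.064460
DDDUUU: M=27.3000, payoff=0.0000, prob=0.004640
UDDUUU: M=49.1400, payoff=6.3800, prob=0.017294
DUDUUU: M=33.2521, payoff=0.0000, prob=0.017294
UUDUUU: M=59.8538, payoff=17.0938, prob=0.064460
DDUUUU: M=33.2521, payoff=0.0000, prob=0.017294
UDUUUU: M=59.8538, payoff=17.0938, prob=0.064460
DUUUUU: M=59.8538, payoff=17.0938, prob=0.064460
UUUUUU: M=107.7369, payoff=64.9769, prob=0.240261
Price = Σ prob·payoff / R^6 = 29.418055 / 1.418519 = 20.7386

price = 20.7386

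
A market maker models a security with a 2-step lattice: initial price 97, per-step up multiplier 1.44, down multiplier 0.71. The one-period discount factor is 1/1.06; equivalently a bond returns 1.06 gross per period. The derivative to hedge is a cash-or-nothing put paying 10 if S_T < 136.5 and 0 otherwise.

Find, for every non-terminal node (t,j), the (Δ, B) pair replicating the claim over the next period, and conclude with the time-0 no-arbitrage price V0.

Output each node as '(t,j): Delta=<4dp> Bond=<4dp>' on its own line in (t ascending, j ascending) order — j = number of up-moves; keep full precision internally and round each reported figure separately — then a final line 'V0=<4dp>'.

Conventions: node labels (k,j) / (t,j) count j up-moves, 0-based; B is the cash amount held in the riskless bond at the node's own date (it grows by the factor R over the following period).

(0,0): Delta=-0.0639 Bond=13.0502
(1,0): Delta=0.0000 Bond=9.4340
(1,1): Delta=-0.0981 Bond=18.6095
V0=6.8541

Arbitrage-free pricing uses the up-move probability p* = (R−d)/(u−d) = 0.4795, discounting each step at R = 1.06.
At maturity the claim pays: V(2,0)=10.0000, V(2,1)=10.0000, V(2,2)=0.0000
Node (1,0) S=68.8700: V=(p*·10.0000+(1−p*)·10.0000)/1.06=9.4340; Δ=(10.0000−10.0000)/(99.1728−48.8977)=0.0000; B=V−Δ·S=9.4340
Node (1,1) S=139.6800: V=(p*·0.0000+(1−p*)·10.0000)/1.06=4.9108; Δ=(0.0000−10.0000)/(201.1392−99.1728)=-0.0981; B=V−Δ·S=18.6095
Node (0,0) S=97.0000: V=(p*·4.9108+(1−p*)·9.4340)/1.06=6.8541; Δ=(4.9108−9.4340)/(139.6800−68.8700)=-0.0639; B=V−Δ·S=13.0502
Verification: the root portfolio costs Δ(0,0)·S0 + B(0,0) = 6.8541, matching V0.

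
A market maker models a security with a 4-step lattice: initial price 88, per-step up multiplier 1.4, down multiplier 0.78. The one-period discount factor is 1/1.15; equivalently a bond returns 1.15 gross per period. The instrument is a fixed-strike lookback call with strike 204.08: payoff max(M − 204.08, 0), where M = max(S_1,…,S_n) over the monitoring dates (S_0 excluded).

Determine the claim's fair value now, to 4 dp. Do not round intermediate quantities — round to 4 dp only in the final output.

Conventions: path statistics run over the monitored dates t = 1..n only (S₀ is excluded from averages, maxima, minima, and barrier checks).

With p* = (R−d)/(u−d) = 0.5968, sum probability × payoff across the paths and divide by R^4.
Enumerate all 2^4 = 16 price paths (U = up ×1.4, D = down ×0.78); each path with k up-moves has probability p*^k·(1−p*)^(4−k).
DDDD: M=68.6400, payoff=0.0000, prob=0.026436
UDDD: M=123.2000, payoff=0.0000, prob=0.039125
DUDD: M=96.0960, payoff=0.0000, prob=0.039125
UUDD: M=172.4800, payoff=0.0000, prob=0.057905
DDUD: M=74.9549, payoff=0.0000, prob=0.039125
UDUD: M=134.5344, payoff=0.0000, prob=0.057905
DUUD: M=134.5344, payoff=0.0000, prob=0.057905
UUUD: M=241.4720, payoff=37.3920, prob=0.085700
DDDU: M=68.6400, payoff=0.0000, prob=0.039125
UDDU: M=123.2000, payoff=0.0000, prob=0.057905
DUDU: M=104.9368, payoff=0.0000, prob=0.057905
UUDU: M=188.3482, payoff=0.0000, prob=0.085700
DDUU: M=104.9368, payoff=0.0000, prob=0.057905
UDUU: M=188.3482, payoff=0.0000, prob=0.085700
DUUU: M=188.3482, payoff=0.0000, prob=0.085700
UUUU: M=338.0608, payoff=133.9808, prob=0.126835
Price = Σ prob·payoff / R^4 = 20.197972 / 1.749006 = 11.5483

price = 11.5483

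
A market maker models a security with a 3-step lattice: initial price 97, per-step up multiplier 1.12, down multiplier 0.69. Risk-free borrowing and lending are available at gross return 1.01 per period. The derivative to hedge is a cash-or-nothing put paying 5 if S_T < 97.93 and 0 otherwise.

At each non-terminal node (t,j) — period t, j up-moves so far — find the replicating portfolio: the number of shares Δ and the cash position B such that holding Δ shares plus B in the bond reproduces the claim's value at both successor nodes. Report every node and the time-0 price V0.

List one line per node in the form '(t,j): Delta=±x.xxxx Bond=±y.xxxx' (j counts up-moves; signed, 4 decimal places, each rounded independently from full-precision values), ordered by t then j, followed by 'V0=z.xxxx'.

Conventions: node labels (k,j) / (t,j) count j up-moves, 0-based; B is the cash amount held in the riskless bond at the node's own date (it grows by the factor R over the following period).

Arbitrage-free pricing uses the up-move probability p* = (R−d)/(u−d) = 0.7442, discounting each step at R = 1.01.
Expiry values: V(3,0)=5.0000, V(3,1)=5.0000, V(3,2)=5.0000, V(3,3)=0.0000
  t=2,j=0: stock 46.1817 → up 51.7235 (V=5.0000), down 31.8654 (V=5.0000). Price 4.9505; hedge Δ=0.0000, bond B=4.9505.
  t=2,j=1: stock 74.9616 → up 83.9570 (V=5.0000), down 51.7235 (V=5.0000). Price 4.9505; hedge Δ=0.0000, bond B=4.9505.
  t=2,j=2: stock 121.6768 → up 136.2780 (V=0.0000), down 83.9570 (V=5.0000). Price 1.2664; hedge Δ=-0.0956, bond B=12.8943.
  t=1,j=0: stock 66.9300 → up 74.9616 (V=4.9505), down 46.1817 (V=4.9505). Price 4.9015; hedge Δ=0.0000, bond B=4.9015.
  t=1,j=1: stock 108.6400 → up 121.6768 (V=1.2664), down 74.9616 (V=4.9505). Price 2.1870; hedge Δ=-0.0789, bond B=10.7546.
  t=0,j=0: stock 97.0000 → up 108.6400 (V=2.1870), down 66.9300 (V=4.9015). Price 2.8529; hedge Δ=-0.0651, bond B=9.1657.
Verification: the root portfolio costs Δ(0,0)·S0 + B(0,0) = 2.8529, matching V0.

(0,0): Delta=-0.0651 Bond=9.1657
(1,0): Delta=0.0000 Bond=4.9015
(1,1): Delta=-0.0789 Bond=10.7546
(2,0): Delta=0.0000 Bond=4.9505
(2,1): Delta=0.0000 Bond=4.9505
(2,2): Delta=-0.0956 Bond=12.8943
V0=2.8529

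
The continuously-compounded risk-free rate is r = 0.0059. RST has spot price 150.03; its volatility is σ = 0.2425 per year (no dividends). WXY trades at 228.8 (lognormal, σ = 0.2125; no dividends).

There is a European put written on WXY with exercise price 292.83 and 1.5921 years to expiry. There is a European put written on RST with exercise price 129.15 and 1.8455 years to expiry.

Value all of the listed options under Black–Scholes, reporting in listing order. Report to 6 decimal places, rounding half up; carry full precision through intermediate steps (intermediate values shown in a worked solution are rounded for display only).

[WXY put K=292.83]
σ√T = 0.2125·√1.5921 = 0.268129
d₁ = (ln(S/K) + (r+σ²/2)T) / (σ√T) = (ln(228.8/292.83) + (0.0059+0.2125²/2)·1.5921) / 0.268129 = (-0.246744 + 0.045340) / 0.268129 = -0.751145
d₂ = d₁ − σ√T = -0.751145 − 0.268129 = -1.019274
e^{−rT} = 0.990651
N(−d₁) = 0.773717,  N(−d₂) = 0.845964
price = K·e^{−rT}·N(−d₂) − S·N(−d₁) = 245.407463 − 177.026531 = 68.380932
[RST put K=129.15]
σ√T = 0.2425·√1.8455 = 0.329434
d₁ = (ln(S/K) + (r+σ²/2)T) / (σ√T) = (ln(150.03/129.15) + (0.0059+0.2425²/2)·1.8455) / 0.329434 = (0.149861 + 0.065152) / 0.329434 = 0.652672
d₂ = d₁ − σ√T = 0.652672 − 0.329434 = 0.323238
e^{−rT} = 0.989171
N(−d₁) = 0.256984,  N(−d₂) = 0.373257
price = K·e^{−rT}·N(−d₂) − S·N(−d₁) = 47.684153 − 38.555269 = 9.128884

price(WXY put K=292.83) = 68.380932
price(RST put K=129.15) = 9.128884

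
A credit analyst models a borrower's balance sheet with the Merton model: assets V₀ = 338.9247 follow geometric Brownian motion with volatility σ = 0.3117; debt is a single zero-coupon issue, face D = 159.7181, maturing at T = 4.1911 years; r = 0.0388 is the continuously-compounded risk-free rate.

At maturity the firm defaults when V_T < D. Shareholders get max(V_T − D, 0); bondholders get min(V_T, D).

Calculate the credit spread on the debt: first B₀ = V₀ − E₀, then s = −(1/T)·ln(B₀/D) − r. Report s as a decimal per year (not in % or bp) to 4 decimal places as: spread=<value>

Work the structural quantities from V₀ = 338.9247 against face 159.7181:
d₁ = [ln(V₀/D) + (r + σ²/2)T] / (σ√T)
   = [ln(338.9247/159.7181) + (0.0388 + 0.5·0.3117²)·4.1911] / (0.3117·√4.1911)
   = [0.752368 + 0.366212] / 0.638118 = 1.752936
d₂ = d₁ − σ√T = 1.752936 − 0.638118 = 1.114818
N(d₁) = 0.960193,  N(d₂) = 0.867536,  e^(−rT) = 0.849919
E₀ = V₀·N(d₁) − D·e^(−rT)·N(d₂)
   = 338.9247·0.960193 − 159.7181·0.849919·0.867536 = 207.667571
B₀ = V₀ − E₀ = 338.9247 − 207.667571 = 131.257129
spread = −(1/T)·ln(B₀/D) − r = −(1/4.1911)·ln(131.257129/159.7181) − 0.0388 = 0.00802593

spread=0.0080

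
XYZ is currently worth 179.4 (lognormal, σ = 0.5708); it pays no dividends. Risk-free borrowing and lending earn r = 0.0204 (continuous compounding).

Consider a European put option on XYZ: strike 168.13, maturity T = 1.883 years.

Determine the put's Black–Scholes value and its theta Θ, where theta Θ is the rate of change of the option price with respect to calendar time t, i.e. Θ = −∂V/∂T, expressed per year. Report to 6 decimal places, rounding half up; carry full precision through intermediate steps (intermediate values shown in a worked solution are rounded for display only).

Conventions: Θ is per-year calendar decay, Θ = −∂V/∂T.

price = 43.601138
Θ = -10.990726

σ√T = 0.5708·√1.883 = 0.783266
d₁ = (ln(S/K) + (r+σ²/2)T) / (σ√T) = (ln(179.4/168.13) + (0.0204+0.5708²/2)·1.883) / 0.783266 = (0.064880 + 0.345166) / 0.783266 = 0.523508
d₂ = d₁ − σ√T = 0.523508 − 0.783266 = -0.259757
e^{−rT} = 0.962315
N(−d₁) = 0.300310,  N(−d₂) = 0.602474
Put price V = K·e^{−rT}·N(−d₂) − S·N(−d₁) = 97.476792 − 53.875654 = 43.601138
φ(d₁) = (1/√(2π))·e^{−d₁²/2} = 0.347855
Θ = −S·φ(d₁)·σ/(2√T) + r·K·e^{−rT}·N(−d₂) = −12.979253 + 1.988527 = -10.990726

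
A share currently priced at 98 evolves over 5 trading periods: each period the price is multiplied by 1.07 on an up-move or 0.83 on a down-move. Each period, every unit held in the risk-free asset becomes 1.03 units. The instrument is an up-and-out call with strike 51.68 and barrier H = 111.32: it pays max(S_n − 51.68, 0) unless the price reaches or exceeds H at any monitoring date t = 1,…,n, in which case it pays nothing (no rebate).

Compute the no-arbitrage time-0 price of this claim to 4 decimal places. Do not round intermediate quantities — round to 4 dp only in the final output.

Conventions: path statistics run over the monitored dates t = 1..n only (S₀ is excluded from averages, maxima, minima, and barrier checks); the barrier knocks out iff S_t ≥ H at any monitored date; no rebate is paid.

Set p* = 0.8333 (from d < R < u); the path-dependent value is the discounted p*-expectation over all price paths.
Enumerate all 2^5 = 32 price paths (U = up ×1.07, D = down ×0.83); each path with k up-moves has probability p*^k·(1−p*)^(5−k).
DDDDD: M=81.3400, payoff=0.0000, prob=0.000129
UDDDD: M=104.8600, payoff=0.0000, prob=0.000643
DUDDD: M=87.0338, payoff=0.0000, prob=0.000643
UUDDD: M=112.2002, payoff=0.0000, prob=0.003215
DDUDD: M=81.3400, payoff=0.0000, prob=0.000643
UDUDD: M=104.8600, payoff=12.4746, prob=0.003215
DUUDD: M=93.1262, payoff=12.4746, prob=0.003215
UUUDD: M=120.0542, payoff=0.0000, prob=0.016075
DDDUD: M=81.3400, payoff=0.0000, prob=0.000643
UDDUD: M=104.8600, payoff=12.4746, prob=0.003215
DUDUD: M=87.0338, payoff=12.4746, prob=0.003215
UUDUD: M=112.2002, payoff=0.0000, prob=0.016075
DDUUD: M=81.3400, payoff=12.4746, prob=0.003215
UDUUD: M=104.8600, payoff=31.0253, prob=0.016075
DUUUD: M=99.6450, payoff=31.0253, prob=0.016075
UUUUD: M=128.4580, payoff=0.0000, prob=0.080376
DDDDU: M=81.3400, payoff=0.0000, prob=0.000643
UDDDU: M=104.8600, payoff=12.4746, prob=0.003215
DUDDU: M=87.0338, payoff=12.4746, prob=0.003215
UUDDU: M=112.2002, payoff=0.0000, prob=0.016075
DDUDU: M=81.3400, payoff=12.4746, prob=0.003215
UDUDU: M=104.8600, payoff=31.0253, prob=0.016075
DUUDU: M=93.1262, payoff=31.0253, prob=0.016075
UUUDU: M=120.0542, payoff=0.0000, prob=0.080376
DDDUU: M=81.3400, payoff=12.4746, prob=0.003215
UDDUU: M=104.8600, payoff=31.0253, prob=0.016075
DUDUU: M=87.0338, payoff=31.0253, prob=0.016075
UUDUU: M=112.2002, payoff=0.0000, prob=0.080376
DDUUU: M=82.7053, payoff=31.0253, prob=0.016075
UDUUU: M=106.6201, payoff=54.9401, prob=0.080376
DUUUU: M=106.6201, payoff=54.9401, prob=0.080376
UUUUU: M=137.4501, payoff=0.0000, prob=0.401878
Price = Σ prob·payoff / R^5 = 12.683790 / 1.159274 = 10.9411

price = 10.9411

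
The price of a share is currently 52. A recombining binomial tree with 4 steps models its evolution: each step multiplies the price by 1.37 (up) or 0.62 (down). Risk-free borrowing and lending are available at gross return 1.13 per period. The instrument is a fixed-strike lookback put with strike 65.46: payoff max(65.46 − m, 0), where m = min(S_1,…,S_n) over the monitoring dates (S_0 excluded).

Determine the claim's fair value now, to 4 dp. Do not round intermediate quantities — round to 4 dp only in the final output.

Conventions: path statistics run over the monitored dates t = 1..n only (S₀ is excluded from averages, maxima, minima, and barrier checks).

price = 12.8734

With p* = (R−d)/(u−d) = 0.6800, sum probability × payoff across the paths and divide by R^4.
Enumerate all 2^4 = 16 price paths (U = up ×1.37, D = down ×0.62); each path with k up-moves has probability p*^k·(1−p*)^(4−k).
DDDD: m=7.6837, payoff=57.7763, prob=0.010486
UDDD: m=16.9785, payoff=48.4815, prob=0.022282
DUDD: m=16.9785, payoff=48.4815, prob=0.022282
UUDD: m=37.5170, payoff=27.9430, prob=0.047350
DDUD: m=16.9785, payoff=48.4815, prob=0.022282
UDUD: m=37.5170, payoff=27.9430, prob=0.047350
DUUD: m=32.2400, payoff=33.2200, prob=0.047350
UUUD: m=71.2400, payoff=0.0000, prob=0.100618
DDDU: m=12.3931, payoff=53.0669, prob=0.022282
UDDU: m=27.3847, payoff=38.0753, prob=0.047350
DUDU: m=27.3847, payoff=38.0753, prob=0.047350
UUDU: m=60.5113, payoff=4.9487, prob=0.100618
DDUU: m=19.9888, payoff=45.4712, prob=0.047350
UDUU: m=44.1688, payoff=21.2912, prob=0.100618
DUUU: m=32.2400, payoff=33.2200, prob=0.100618
UUUU: m=71.2400, payoff=0.0000, prob=0.213814
Price = Σ prob·payoff / R^4 = 20.989781 / 1.630474 = 12.8734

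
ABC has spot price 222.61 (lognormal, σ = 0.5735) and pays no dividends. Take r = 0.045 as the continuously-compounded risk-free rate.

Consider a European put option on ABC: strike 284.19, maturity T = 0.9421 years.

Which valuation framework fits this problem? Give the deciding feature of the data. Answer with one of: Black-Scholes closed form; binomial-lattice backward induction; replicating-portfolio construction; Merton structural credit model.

Key observation: the strike-284.19 put on ABC is European-exercise on a continuously-modelled lognormal underlying, so its value is a single closed-form evaluation.

framework: Black-Scholes closed form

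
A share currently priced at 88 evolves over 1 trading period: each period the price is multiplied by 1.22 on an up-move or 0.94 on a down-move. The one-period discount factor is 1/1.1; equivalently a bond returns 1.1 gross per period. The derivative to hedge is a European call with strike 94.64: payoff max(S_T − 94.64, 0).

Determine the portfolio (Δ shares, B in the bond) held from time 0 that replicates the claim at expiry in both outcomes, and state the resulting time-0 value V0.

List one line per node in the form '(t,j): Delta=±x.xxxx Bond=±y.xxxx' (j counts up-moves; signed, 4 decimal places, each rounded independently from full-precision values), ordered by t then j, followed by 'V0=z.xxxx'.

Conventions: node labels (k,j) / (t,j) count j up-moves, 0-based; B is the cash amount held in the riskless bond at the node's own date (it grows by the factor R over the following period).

(0,0): Delta=0.5162 Bond=-38.8208
V0=6.6078

Since d<R<u, set p* = (R−d)/(u−d) = 0.5714; price each node as the discounted p*-expectation of its children.
Payoffs at expiry: V(1,0)=0.0000, V(1,1)=12.7200
Node (0,0) S=88.0000: V=(p*·12.7200+(1−p*)·0.0000)/1.1=6.6078; Δ=(12.7200−0.0000)/(107.3600−82.7200)=0.5162; B=V−Δ·S=-38.8208
Sanity check at the root: Δ(0,0)·S0 + B(0,0) reproduces V0 = 6.6078.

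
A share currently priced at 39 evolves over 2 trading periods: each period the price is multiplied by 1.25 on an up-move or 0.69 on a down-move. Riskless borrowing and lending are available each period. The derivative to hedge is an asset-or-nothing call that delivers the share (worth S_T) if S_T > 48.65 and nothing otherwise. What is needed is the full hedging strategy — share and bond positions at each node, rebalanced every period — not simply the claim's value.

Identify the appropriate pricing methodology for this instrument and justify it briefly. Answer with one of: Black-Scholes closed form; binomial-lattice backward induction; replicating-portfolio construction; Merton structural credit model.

framework: replicating-portfolio construction

Key observation: the task asks for the hedge itself — share and bond holdings at every node of the 2-period tree on spot 39 with factors 1.25/0.69 — which is exactly what the replicating-portfolio construction produces.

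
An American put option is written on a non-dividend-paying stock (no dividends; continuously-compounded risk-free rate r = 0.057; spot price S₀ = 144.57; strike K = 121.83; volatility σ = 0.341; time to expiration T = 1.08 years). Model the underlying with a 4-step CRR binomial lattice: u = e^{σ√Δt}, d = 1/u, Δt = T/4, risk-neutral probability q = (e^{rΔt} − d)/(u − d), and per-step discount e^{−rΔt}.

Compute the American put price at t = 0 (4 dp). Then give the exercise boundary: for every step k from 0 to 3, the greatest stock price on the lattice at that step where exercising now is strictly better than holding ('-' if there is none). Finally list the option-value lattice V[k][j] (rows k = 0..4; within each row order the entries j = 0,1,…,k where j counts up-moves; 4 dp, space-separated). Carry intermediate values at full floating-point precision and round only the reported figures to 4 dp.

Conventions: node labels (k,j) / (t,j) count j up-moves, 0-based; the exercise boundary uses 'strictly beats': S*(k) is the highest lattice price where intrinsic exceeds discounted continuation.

Δt=0.27000, u=1.19386, d=0.83762, q=0.49935, disc=e^(-rΔt)=0.98473
k=4 terminal: V=max(K-S,0) → 50.6645 20.3982 0.0000 0.0000 0.0000
k=3: j=0 S=84.9614 intr=36.8686 cont=35.0080 V=36.8686[EX]; j=1 S=121.0950 intr=0.7350 cont=10.0563 V=10.0563[hold]; j=2 S=172.5958 intr=0.0000 cont=0.0000 V=0.0000[hold]; j=3 S=245.9997 intr=0.0000 cont=0.0000 V=0.0000[hold]  S*(3)=84.9614
k=2: j=0 S=101.4318 intr=20.3982 cont=23.1212 V=23.1212[hold]; j=1 S=144.5700 intr=0.0000 cont=4.9578 V=4.9578[hold]; j=2 S=206.0546 intr=0.0000 cont=0.0000 V=0.0000[hold]  S*(2)=-
k=1: j=0 S=121.0950 intr=0.7350 cont=13.8366 V=13.8366[hold]; j=1 S=172.5958 intr=0.0000 cont=2.4442 V=2.4442[hold]  S*(1)=-
k=0: j=0 S=144.5700 intr=0.0000 cont=8.0233 V=8.0233[hold]  S*(0)=-

price = 8.0233
boundary = - - - 84.9614
tree:
8.0233
13.8366 2.4442
23.1212 4.9578 0.0000
36.8686 10.0563 0.0000 0.0000
50.6645 20.3982 0.0000 0.0000 0.0000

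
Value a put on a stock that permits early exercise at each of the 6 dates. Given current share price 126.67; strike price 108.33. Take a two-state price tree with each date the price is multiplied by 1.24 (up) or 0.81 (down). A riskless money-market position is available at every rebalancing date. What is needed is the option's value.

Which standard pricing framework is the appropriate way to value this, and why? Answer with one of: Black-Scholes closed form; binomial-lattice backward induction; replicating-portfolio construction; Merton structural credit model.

Key observation: the put (strike 108.33 on spot 126.67) is American-style on a 6-step discrete price model, so the early-exercise decision at every node requires stepwise backward valuation — a closed form cannot price the exercise right.

framework: binomial-lattice backward induction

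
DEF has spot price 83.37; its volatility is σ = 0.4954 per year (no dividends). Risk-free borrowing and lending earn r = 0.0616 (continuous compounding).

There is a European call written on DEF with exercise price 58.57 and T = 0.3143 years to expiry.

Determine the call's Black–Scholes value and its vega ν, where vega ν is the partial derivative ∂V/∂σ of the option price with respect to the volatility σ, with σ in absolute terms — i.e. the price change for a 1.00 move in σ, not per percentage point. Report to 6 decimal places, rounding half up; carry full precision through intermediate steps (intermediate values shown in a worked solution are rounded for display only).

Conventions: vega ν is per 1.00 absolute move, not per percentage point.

σ√T = 0.4954·√0.3143 = 0.277733
d₁ = (ln(S/K) + (r+σ²/2)T) / (σ√T) = (ln(83.37/58.57) + (0.0616+0.4954²/2)·0.3143) / 0.277733 = (0.353066 + 0.057929) / 0.277733 = 1.479817
d₂ = d₁ − σ√T = 1.479817 − 0.277733 = 1.202084
e^{−rT} = 0.980825
N(d₁) = 0.930539,  N(d₂) = 0.885334
Call price V = S·N(d₁) − K·e^{−rT}·N(d₂) = 77.579034 − 50.859755 = 26.719279
φ(d₁) = (1/√(2π))·e^{−d₁²/2} = 0.133471
ν = S·φ(d₁)·√T = 6.238357

price = 26.719279
ν = 6.238357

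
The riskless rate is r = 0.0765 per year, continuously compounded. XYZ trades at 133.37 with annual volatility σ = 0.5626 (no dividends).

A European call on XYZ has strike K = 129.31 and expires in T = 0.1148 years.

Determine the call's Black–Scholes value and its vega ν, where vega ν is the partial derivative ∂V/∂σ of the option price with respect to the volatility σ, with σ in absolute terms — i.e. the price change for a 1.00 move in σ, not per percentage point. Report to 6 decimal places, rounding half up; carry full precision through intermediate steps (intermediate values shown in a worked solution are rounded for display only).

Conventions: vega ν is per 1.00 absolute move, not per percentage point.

price = 12.739144
ν = 17.215882

σ√T = 0.5626·√0.1148 = 0.190621
d₁ = (ln(S/K) + (r+σ²/2)T) / (σ√T) = (ln(133.37/129.31) + (0.0765+0.5626²/2)·0.1148) / 0.190621 = (0.030915 + 0.026950) / 0.190621 = 0.303560
d₂ = d₁ − σ√T = 0.303560 − 0.190621 = 0.112939
e^{−rT} = 0.991256
N(d₁) = 0.619269,  N(d₂) = 0.544961
Call price V = S·N(d₁) − K·e^{−rT}·N(d₂) = 82.591851 − 69.852707 = 12.739144
φ(d₁) = (1/√(2π))·e^{−d₁²/2} = 0.380978
ν = S·φ(d₁)·√T = 17.215882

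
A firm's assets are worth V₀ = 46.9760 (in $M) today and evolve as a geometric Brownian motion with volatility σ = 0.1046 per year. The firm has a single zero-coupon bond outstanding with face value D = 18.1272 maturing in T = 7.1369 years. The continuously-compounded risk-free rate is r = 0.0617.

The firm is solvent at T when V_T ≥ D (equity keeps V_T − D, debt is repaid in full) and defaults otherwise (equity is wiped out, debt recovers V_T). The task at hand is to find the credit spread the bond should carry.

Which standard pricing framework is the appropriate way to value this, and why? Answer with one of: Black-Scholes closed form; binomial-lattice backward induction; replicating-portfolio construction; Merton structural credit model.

Key observation: the asked-for credit quantity lives on the firm's capital structure — asset value, asset volatility, debt face 18.1272 — which is the structural model's domain.

framework: Merton structural credit model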